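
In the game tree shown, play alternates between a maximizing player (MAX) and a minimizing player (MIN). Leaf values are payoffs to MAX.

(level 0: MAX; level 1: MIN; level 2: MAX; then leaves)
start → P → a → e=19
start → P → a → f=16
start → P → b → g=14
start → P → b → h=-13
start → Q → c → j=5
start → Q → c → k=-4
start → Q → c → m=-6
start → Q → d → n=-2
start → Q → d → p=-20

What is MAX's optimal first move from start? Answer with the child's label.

a (MAX): max(19, 16) = 19
b (MAX): max(14, -13) = 14
P (MIN): min(19, 14) = 14
c (MAX): max(5, -4, -6) = 5
d (MAX): max(-2, -20) = -2
Q (MIN): min(5, -2) = -2
start (MAX): max(14, -2) = 14
MAX at start wants the highest of {P=14, Q=-2}, so chooses P.

P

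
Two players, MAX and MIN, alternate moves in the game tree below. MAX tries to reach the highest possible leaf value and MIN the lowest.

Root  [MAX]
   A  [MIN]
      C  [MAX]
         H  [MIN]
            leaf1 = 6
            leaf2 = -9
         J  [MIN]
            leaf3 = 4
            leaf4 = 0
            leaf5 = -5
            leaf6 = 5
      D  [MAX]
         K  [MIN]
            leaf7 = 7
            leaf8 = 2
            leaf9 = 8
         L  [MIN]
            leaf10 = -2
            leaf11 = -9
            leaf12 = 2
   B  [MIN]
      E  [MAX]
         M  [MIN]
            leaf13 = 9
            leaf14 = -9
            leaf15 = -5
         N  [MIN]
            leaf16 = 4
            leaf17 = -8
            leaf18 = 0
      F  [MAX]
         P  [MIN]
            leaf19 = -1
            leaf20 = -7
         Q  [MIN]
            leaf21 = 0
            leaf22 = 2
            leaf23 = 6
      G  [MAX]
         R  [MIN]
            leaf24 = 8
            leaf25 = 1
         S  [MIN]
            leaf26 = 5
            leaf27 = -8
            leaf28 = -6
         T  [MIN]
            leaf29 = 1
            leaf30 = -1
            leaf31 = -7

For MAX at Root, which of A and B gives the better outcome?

H (MIN): min(6, -9) = -9
J (MIN): min(4, 0, -5, 5) = -5
C (MAX): max(-9, -5) = -5
K (MIN): min(7, 2, 8) = 2
L (MIN): min(-2, -9, 2) = -9
D (MAX): max(2, -9) = 2
A (MIN): min(-5, 2) = -5
M (MIN): min(9, -9, -5) = -9
N (MIN): min(4, -8, 0) = -8
E (MAX): max(-9, -8) = -8
P (MIN): min(-1, -7) = -7
Q (MIN): min(0, 2, 6) = 0
F (MAX): max(-7, 0) = 0
R (MIN): min(8, 1) = 1
S (MIN): min(5, -8, -6) = -8
T (MIN): min(1, -1, -7) = -7
G (MAX): max(1, -8, -7) = 1
B (MIN): min(-8, 0, 1) = -8
MAX prefers the higher value; A=-5, B=-8. A is better since -5 > -8.

A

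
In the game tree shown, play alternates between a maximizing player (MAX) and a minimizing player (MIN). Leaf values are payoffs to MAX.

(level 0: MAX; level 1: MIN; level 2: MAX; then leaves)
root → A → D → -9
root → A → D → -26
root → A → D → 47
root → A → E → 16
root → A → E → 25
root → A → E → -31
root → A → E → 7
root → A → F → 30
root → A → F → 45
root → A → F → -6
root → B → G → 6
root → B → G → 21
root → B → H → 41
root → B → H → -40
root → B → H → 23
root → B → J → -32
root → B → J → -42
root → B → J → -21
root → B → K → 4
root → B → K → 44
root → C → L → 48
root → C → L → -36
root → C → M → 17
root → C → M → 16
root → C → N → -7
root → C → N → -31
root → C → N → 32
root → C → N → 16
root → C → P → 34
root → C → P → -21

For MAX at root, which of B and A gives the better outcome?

A

G (MAX): max(6, 21) = 21
H (MAX): max(41, -40, 23) = 41
J (MAX): max(-32, -42, -21) = -21
K (MAX): max(4, 44) = 44
B (MIN): min(21, 41, -21, 44) = -21
D (MAX): max(-9, -26, 47) = 47
E (MAX): max(16, 25, -31, 7) = 25
F (MAX): max(30, 45, -6) = 45
A (MIN): min(47, 25, 45) = 25
MAX prefers the higher value; B=-21, A=25. A is better since 25 > -21.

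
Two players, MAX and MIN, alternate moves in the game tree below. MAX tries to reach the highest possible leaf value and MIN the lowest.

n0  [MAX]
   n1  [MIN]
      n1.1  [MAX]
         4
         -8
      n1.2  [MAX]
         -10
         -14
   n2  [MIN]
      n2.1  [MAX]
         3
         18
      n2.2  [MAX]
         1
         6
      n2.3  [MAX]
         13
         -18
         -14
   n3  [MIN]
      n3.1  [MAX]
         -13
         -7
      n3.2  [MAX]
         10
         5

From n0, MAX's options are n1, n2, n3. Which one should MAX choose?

n1.1 (MAX): max(4, -8) = 4
n1.2 (MAX): max(-10, -14) = -10
n1 (MIN): min(4, -10) = -10
n2.1 (MAX): max(3, 18) = 18
n2.2 (MAX): max(1, 6) = 6
n2.3 (MAX): max(13, -18, -14) = 13
n2 (MIN): min(18, 6, 13) = 6
n3.1 (MAX): max(-13, -7) = -7
n3.2 (MAX): max(10, 5) = 10
n3 (MIN): min(-7, 10) = -7
n0 (MAX): max(-10, 6, -7) = 6
MAX at n0 wants the highest of {n1=-10, n2=6, n3=-7}, so chooses n2.

n2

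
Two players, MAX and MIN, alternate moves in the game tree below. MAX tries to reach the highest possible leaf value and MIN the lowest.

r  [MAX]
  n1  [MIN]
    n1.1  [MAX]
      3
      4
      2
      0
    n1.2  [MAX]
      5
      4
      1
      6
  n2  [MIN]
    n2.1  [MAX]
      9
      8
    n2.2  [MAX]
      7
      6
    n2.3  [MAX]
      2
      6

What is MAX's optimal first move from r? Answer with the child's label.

n2

n1.1 (MAX): max(3, 4, 2, 0) = 4
n1.2 (MAX): max(5, 4, 1, 6) = 6
n1 (MIN): min(4, 6) = 4
n2.1 (MAX): max(9, 8) = 9
n2.2 (MAX): max(7, 6) = 7
n2.3 (MAX): max(2, 6) = 6
n2 (MIN): min(9, 7, 6) = 6
r (MAX): max(4, 6) = 6
MAX at r wants the highest of {n1=4, n2=6}, so chooses n2.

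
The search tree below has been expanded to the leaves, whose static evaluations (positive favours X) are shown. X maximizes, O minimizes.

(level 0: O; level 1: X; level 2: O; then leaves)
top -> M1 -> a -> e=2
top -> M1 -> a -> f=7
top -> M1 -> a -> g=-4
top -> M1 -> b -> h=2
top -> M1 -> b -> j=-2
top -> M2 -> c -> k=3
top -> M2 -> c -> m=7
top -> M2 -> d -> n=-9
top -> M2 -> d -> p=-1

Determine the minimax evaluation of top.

-2

a (O): min(2, 7, -4) = -4
b (O): min(2, -2) = -2
M1 (X): max(-4, -2) = -2
c (O): min(3, 7) = 3
d (O): min(-9, -1) = -9
M2 (X): max(3, -9) = 3
top (O): min(-2, 3) = -2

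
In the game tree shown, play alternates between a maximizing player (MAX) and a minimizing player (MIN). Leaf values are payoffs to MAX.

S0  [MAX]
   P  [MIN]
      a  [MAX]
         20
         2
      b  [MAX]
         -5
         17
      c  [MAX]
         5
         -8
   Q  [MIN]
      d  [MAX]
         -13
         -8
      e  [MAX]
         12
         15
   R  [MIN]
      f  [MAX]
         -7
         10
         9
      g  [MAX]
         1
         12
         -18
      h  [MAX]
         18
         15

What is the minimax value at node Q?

-8

d (MAX): max(-13, -8) = -8
e (MAX): max(12, 15) = 15
Q (MIN): min(-8, 15) = -8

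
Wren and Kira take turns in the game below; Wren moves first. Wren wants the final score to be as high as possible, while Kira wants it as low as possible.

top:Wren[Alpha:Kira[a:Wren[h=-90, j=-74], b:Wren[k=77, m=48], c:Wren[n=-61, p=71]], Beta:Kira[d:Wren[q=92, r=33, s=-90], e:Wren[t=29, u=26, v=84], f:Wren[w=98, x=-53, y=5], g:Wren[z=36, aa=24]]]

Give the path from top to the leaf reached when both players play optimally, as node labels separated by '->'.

a (Wren): max(-90, -74) = -74
b (Wren): max(77, 48) = 77
c (Wren): max(-61, 71) = 71
Alpha (Kira): min(-74, 77, 71) = -74
d (Wren): max(92, 33, -90) = 92
e (Wren): max(29, 26, 84) = 84
f (Wren): max(98, -53, 5) = 98
g (Wren): max(36, 24) = 36
Beta (Kira): min(92, 84, 98, 36) = 36
top (Wren): max(-74, 36) = 36
At top, Wren picks Beta (highest: 36).
At Beta, Kira picks g (lowest: 36).
At g, Wren picks z (highest: 36).
Terminal value 36.

top -> Beta -> g -> z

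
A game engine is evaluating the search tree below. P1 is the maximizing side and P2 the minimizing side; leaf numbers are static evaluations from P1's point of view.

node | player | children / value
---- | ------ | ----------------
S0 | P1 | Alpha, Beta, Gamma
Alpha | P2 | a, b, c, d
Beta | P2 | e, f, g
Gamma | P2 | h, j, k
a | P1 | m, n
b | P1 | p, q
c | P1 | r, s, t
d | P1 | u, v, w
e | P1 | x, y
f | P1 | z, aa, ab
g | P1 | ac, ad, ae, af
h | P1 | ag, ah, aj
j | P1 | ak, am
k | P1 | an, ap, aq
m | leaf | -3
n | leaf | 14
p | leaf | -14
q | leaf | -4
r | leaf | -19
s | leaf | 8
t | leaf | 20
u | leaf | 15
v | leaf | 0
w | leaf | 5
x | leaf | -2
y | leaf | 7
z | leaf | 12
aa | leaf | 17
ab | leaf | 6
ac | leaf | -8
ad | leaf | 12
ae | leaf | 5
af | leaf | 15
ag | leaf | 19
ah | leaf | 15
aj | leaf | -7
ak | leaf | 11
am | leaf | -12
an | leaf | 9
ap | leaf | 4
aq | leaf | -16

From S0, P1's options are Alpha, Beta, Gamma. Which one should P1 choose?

a (P1): max(-3, 14) = 14
b (P1): max(-14, -4) = -4
c (P1): max(-19, 8, 20) = 20
d (P1): max(15, 0, 5) = 15
Alpha (P2): min(14, -4, 20, 15) = -4
e (P1): max(-2, 7) = 7
f (P1): max(12, 17, 6) = 17
g (P1): max(-8, 12, 5, 15) = 15
Beta (P2): min(7, 17, 15) = 7
h (P1): max(19, 15, -7) = 19
j (P1): max(11, -12) = 11
k (P1): max(9, 4, -16) = 9
Gamma (P2): min(19, 11, 9) = 9
S0 (P1): max(-4, 7, 9) = 9
P1 at S0 wants the highest of {Alpha=-4, Beta=7, Gamma=9}, so chooses Gamma.

Gamma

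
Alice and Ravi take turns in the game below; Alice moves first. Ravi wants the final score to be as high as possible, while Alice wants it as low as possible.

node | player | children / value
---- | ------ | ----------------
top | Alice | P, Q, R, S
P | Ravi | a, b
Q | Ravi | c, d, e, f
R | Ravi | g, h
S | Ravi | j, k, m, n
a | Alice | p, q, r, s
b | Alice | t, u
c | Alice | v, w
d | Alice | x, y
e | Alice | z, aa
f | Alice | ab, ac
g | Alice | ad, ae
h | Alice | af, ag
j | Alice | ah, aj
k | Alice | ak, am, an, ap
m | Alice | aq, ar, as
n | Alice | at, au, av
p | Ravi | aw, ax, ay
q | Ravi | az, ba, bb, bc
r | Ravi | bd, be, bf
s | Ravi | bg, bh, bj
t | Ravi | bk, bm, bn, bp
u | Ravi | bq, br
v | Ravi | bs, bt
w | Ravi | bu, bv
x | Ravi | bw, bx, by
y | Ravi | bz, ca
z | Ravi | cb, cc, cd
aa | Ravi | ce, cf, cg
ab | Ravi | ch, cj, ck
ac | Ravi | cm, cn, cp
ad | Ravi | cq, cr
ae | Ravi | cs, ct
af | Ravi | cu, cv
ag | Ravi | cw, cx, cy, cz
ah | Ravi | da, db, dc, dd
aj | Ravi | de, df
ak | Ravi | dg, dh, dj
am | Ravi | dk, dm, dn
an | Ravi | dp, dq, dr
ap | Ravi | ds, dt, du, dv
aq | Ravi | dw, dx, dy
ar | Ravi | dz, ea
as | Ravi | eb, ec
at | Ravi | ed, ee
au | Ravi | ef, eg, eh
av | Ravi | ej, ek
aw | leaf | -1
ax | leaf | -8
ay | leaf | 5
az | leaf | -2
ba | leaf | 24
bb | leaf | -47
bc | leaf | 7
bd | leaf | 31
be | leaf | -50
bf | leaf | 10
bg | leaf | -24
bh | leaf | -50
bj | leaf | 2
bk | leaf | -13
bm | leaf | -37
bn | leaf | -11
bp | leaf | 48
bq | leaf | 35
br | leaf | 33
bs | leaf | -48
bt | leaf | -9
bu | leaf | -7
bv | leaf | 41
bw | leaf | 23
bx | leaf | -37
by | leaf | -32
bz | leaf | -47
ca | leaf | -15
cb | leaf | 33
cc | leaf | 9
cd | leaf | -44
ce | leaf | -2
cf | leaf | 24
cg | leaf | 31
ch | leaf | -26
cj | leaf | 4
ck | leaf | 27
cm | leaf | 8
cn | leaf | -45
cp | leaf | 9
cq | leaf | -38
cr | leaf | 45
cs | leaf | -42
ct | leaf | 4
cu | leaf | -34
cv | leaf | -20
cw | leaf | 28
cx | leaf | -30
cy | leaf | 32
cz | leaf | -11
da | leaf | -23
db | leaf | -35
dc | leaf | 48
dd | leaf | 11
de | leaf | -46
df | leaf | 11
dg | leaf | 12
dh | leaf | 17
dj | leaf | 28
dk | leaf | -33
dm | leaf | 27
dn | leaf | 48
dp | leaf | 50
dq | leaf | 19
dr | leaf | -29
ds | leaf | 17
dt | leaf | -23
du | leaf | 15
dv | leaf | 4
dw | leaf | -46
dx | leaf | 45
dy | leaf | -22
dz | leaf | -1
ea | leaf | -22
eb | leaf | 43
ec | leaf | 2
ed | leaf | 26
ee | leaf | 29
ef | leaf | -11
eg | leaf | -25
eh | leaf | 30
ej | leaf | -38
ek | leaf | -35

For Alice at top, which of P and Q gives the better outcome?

Q

p (Ravi): max(-1, -8, 5) = 5
q (Ravi): max(-2, 24, -47, 7) = 24
r (Ravi): max(31, -50, 10) = 31
s (Ravi): max(-24, -50, 2) = 2
a (Alice): min(5, 24, 31, 2) = 2
t (Ravi): max(-13, -37, -11, 48) = 48
u (Ravi): max(35, 33) = 35
b (Alice): min(48, 35) = 35
P (Ravi): max(2, 35) = 35
v (Ravi): max(-48, -9) = -9
w (Ravi): max(-7, 41) = 41
c (Alice): min(-9, 41) = -9
x (Ravi): max(23, -37, -32) = 23
y (Ravi): max(-47, -15) = -15
d (Alice): min(23, -15) = -15
z (Ravi): max(33, 9, -44) = 33
aa (Ravi): max(-2, 24, 31) = 31
e (Alice): min(33, 31) = 31
ab (Ravi): max(-26, 4, 27) = 27
ac (Ravi): max(8, -45, 9) = 9
f (Alice): min(27, 9) = 9
Q (Ravi): max(-9, -15, 31, 9) = 31
Alice prefers the lower value; P=35, Q=31. Q is better since 31 < 35.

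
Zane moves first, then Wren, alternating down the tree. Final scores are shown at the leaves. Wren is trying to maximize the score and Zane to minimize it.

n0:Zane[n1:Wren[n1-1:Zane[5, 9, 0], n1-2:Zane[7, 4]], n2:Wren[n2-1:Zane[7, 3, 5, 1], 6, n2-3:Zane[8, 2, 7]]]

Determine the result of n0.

n1-1 (Zane): min(5, 9, 0) = 0
n1-2 (Zane): min(7, 4) = 4
n1 (Wren): max(0, 4) = 4
n2-1 (Zane): min(7, 3, 5, 1) = 1
n2-3 (Zane): min(8, 2, 7) = 2
n2 (Wren): max(1, 6, 2) = 6
n0 (Zane): min(4, 6) = 4

4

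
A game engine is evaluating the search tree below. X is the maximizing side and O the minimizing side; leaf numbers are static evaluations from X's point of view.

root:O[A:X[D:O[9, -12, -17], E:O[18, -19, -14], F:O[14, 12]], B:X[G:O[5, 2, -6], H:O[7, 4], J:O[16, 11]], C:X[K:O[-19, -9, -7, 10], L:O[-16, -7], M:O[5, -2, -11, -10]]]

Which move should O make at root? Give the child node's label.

D (O): min(9, -12, -17) = -17
E (O): min(18, -19, -14) = -19
F (O): min(14, 12) = 12
A (X): max(-17, -19, 12) = 12
G (O): min(5, 2, -6) = -6
H (O): min(7, 4) = 4
J (O): min(16, 11) = 11
B (X): max(-6, 4, 11) = 11
K (O): min(-19, -9, -7, 10) = -19
L (O): min(-16, -7) = -16
M (O): min(5, -2, -11, -10) = -11
C (X): max(-19, -16, -11) = -11
root (O): min(12, 11, -11) = -11
O at root wants the lowest of {A=12, B=11, C=-11}, so chooses C.

C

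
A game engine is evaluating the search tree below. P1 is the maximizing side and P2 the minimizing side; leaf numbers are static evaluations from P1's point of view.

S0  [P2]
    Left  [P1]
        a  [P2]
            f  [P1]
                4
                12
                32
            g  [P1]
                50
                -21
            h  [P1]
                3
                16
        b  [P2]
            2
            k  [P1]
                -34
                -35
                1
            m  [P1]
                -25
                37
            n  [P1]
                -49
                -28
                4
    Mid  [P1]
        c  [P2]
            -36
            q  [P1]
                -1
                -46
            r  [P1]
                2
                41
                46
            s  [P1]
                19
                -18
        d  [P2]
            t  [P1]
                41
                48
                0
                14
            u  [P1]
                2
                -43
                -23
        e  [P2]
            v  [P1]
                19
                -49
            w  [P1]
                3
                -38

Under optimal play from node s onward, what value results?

19

s (P1): max(19, -18) = 19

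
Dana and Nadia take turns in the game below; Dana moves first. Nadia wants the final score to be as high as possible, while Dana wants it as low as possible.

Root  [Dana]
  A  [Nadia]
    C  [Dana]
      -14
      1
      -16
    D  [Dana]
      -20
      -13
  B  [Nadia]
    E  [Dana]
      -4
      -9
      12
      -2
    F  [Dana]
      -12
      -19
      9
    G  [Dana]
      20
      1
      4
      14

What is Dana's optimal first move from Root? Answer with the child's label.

C (Dana): min(-14, 1, -16) = -16
D (Dana): min(-20, -13) = -20
A (Nadia): max(-16, -20) = -16
E (Dana): min(-4, -9, 12, -2) = -9
F (Dana): min(-12, -19, 9) = -19
G (Dana): min(20, 1, 4, 14) = 1
B (Nadia): max(-9, -19, 1) = 1
Root (Dana): min(-16, 1) = -16
Dana at Root wants the lowest of {A=-16, B=1}, so chooses A.

A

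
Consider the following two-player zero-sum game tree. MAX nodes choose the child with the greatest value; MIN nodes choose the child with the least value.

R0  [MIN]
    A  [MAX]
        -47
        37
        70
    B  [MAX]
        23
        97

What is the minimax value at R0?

70

A (MAX): max(-47, 37, 70) = 70
B (MAX): max(23, 97) = 97
R0 (MIN): min(70, 97) = 70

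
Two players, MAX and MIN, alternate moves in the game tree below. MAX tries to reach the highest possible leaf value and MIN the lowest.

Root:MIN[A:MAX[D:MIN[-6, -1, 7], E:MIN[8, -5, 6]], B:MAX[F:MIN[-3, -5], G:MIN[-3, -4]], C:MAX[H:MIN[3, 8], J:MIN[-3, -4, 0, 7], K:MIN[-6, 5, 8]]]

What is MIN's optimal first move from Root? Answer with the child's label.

A

D (MIN): min(-6, -1, 7) = -6
E (MIN): min(8, -5, 6) = -5
A (MAX): max(-6, -5) = -5
F (MIN): min(-3, -5) = -5
G (MIN): min(-3, -4) = -4
B (MAX): max(-5, -4) = -4
H (MIN): min(3, 8) = 3
J (MIN): min(-3, -4, 0, 7) = -4
K (MIN): min(-6, 5, 8) = -6
C (MAX): max(3, -4, -6) = 3
Root (MIN): min(-5, -4, 3) = -5
MIN at Root wants the lowest of {A=-5, B=-4, C=3}, so chooses A.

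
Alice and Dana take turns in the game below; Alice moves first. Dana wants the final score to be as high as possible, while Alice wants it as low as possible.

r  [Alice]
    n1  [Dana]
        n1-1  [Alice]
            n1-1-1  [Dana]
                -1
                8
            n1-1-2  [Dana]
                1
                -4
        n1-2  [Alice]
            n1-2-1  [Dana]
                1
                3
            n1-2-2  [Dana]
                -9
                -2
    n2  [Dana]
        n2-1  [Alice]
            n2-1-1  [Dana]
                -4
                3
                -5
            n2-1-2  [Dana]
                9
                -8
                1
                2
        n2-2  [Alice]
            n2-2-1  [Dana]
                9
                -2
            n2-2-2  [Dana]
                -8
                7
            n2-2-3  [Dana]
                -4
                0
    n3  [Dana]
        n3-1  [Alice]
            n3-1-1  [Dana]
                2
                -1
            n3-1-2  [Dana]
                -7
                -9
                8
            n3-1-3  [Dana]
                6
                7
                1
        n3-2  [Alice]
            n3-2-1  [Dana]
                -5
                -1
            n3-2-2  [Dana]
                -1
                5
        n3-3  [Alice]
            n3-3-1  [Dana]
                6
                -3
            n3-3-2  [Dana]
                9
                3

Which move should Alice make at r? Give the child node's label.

n1

n1-1-1 (Dana): max(-1, 8) = 8
n1-1-2 (Dana): max(1, -4) = 1
n1-1 (Alice): min(8, 1) = 1
n1-2-1 (Dana): max(1, 3) = 3
n1-2-2 (Dana): max(-9, -2) = -2
n1-2 (Alice): min(3, -2) = -2
n1 (Dana): max(1, -2) = 1
n2-1-1 (Dana): max(-4, 3, -5) = 3
n2-1-2 (Dana): max(9, -8, 1, 2) = 9
n2-1 (Alice): min(3, 9) = 3
n2-2-1 (Dana): max(9, -2) = 9
n2-2-2 (Dana): max(-8, 7) = 7
n2-2-3 (Dana): max(-4, 0) = 0
n2-2 (Alice): min(9, 7, 0) = 0
n2 (Dana): max(3, 0) = 3
n3-1-1 (Dana): max(2, -1) = 2
n3-1-2 (Dana): max(-7, -9, 8) = 8
n3-1-3 (Dana): max(6, 7, 1) = 7
n3-1 (Alice): min(2, 8, 7) = 2
n3-2-1 (Dana): max(-5, -1) = -1
n3-2-2 (Dana): max(-1, 5) = 5
n3-2 (Alice): min(-1, 5) = -1
n3-3-1 (Dana): max(6, -3) = 6
n3-3-2 (Dana): max(9, 3) = 9
n3-3 (Alice): min(6, 9) = 6
n3 (Dana): max(2, -1, 6) = 6
r (Alice): min(1, 3, 6) = 1
Alice at r wants the lowest of {n1=1, n2=3, n3=6}, so chooses n1.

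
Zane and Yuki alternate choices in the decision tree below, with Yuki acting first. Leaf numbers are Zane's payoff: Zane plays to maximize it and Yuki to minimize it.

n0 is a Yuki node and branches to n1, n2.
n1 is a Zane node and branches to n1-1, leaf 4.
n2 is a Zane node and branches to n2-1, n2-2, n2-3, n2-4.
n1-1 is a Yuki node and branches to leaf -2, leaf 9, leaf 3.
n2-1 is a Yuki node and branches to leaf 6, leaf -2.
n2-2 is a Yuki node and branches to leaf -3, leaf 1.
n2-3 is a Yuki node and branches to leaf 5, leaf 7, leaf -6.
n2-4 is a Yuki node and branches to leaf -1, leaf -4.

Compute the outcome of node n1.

n1-1 (Yuki): min(-2, 9, 3) = -2
n1 (Zane): max(-2, 4) = 4

4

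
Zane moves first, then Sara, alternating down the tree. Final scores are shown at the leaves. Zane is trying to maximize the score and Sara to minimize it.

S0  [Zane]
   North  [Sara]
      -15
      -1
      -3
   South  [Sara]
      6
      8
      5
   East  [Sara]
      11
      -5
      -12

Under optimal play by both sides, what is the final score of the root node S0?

5

North (Sara): min(-15, -1, -3) = -15
South (Sara): min(6, 8, 5) = 5
East (Sara): min(11, -5, -12) = -12
S0 (Zane): max(-15, 5, -12) = 5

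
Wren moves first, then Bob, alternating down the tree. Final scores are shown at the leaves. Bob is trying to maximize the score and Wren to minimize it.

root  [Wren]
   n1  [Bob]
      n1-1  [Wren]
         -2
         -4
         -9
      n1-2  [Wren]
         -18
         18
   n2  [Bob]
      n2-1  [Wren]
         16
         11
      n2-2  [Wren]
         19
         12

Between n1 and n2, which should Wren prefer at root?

n1-1 (Wren): min(-2, -4, -9) = -9
n1-2 (Wren): min(-18, 18) = -18
n1 (Bob): max(-9, -18) = -9
n2-1 (Wren): min(16, 11) = 11
n2-2 (Wren): min(19, 12) = 12
n2 (Bob): max(11, 12) = 12
Wren prefers the lower value; n1=-9, n2=12. n1 is better since -9 < 12.

n1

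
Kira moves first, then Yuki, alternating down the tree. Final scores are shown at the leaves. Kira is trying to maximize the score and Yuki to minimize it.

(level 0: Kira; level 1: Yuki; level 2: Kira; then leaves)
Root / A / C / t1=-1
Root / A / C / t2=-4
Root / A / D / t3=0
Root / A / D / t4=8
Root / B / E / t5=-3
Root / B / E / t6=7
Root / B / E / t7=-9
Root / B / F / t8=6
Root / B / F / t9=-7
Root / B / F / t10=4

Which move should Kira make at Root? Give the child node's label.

C (Kira): max(-1, -4) = -1
D (Kira): max(0, 8) = 8
A (Yuki): min(-1, 8) = -1
E (Kira): max(-3, 7, -9) = 7
F (Kira): max(6, -7, 4) = 6
B (Yuki): min(7, 6) = 6
Root (Kira): max(-1, 6) = 6
Kira at Root wants the highest of {A=-1, B=6}, so chooses B.

B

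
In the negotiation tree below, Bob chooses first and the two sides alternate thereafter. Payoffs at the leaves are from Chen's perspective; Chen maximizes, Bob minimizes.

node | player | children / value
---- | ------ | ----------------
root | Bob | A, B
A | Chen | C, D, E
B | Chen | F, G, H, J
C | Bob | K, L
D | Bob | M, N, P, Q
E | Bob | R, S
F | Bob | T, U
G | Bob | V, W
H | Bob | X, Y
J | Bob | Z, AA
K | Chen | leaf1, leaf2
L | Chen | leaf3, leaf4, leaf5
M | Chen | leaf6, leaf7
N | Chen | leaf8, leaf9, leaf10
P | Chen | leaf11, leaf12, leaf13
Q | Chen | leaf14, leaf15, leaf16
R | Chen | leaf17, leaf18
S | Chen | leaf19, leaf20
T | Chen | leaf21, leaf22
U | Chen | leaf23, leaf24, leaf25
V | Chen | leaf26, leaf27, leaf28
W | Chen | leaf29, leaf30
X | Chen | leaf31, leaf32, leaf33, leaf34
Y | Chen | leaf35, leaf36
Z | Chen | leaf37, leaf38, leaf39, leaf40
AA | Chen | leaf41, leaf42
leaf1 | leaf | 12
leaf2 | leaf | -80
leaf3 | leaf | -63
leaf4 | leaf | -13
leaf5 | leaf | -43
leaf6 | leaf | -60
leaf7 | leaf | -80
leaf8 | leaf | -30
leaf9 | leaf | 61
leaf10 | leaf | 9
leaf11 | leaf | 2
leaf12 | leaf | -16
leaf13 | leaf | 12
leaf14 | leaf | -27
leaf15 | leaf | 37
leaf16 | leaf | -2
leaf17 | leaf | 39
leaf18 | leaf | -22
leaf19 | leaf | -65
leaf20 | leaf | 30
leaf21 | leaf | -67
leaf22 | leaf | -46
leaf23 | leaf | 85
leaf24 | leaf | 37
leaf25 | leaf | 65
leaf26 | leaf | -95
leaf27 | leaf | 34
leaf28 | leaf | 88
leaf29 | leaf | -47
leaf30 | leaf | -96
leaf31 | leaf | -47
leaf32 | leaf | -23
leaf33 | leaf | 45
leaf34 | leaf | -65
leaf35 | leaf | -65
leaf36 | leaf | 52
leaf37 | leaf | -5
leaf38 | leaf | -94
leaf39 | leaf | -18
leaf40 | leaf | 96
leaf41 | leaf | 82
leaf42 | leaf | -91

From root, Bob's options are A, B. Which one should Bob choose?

A

K (Chen): max(12, -80) = 12
L (Chen): max(-63, -13, -43) = -13
C (Bob): min(12, -13) = -13
M (Chen): max(-60, -80) = -60
N (Chen): max(-30, 61, 9) = 61
P (Chen): max(2, -16, 12) = 12
Q (Chen): max(-27, 37, -2) = 37
D (Bob): min(-60, 61, 12, 37) = -60
R (Chen): max(39, -22) = 39
S (Chen): max(-65, 30) = 30
E (Bob): min(39, 30) = 30
A (Chen): max(-13, -60, 30) = 30
T (Chen): max(-67, -46) = -46
U (Chen): max(85, 37, 65) = 85
F (Bob): min(-46, 85) = -46
V (Chen): max(-95, 34, 88) = 88
W (Chen): max(-47, -96) = -47
G (Bob): min(88, -47) = -47
X (Chen): max(-47, -23, 45, -65) = 45
Y (Chen): max(-65, 52) = 52
H (Bob): min(45, 52) = 45
Z (Chen): max(-5, -94, -18, 96) = 96
AA (Chen): max(82, -91) = 82
J (Bob): min(96, 82) = 82
B (Chen): max(-46, -47, 45, 82) = 82
root (Bob): min(30, 82) = 30
Bob at root wants the lowest of {A=30, B=82}, so chooses A.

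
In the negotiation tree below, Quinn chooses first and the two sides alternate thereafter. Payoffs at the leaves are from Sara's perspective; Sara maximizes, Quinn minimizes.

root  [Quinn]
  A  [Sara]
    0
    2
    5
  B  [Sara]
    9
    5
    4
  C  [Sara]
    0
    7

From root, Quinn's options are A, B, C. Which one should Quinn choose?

A (Sara): max(0, 2, 5) = 5
B (Sara): max(9, 5, 4) = 9
C (Sara): max(0, 7) = 7
root (Quinn): min(5, 9, 7) = 5
Quinn at root wants the lowest of {A=5, B=9, C=7}, so chooses A.

A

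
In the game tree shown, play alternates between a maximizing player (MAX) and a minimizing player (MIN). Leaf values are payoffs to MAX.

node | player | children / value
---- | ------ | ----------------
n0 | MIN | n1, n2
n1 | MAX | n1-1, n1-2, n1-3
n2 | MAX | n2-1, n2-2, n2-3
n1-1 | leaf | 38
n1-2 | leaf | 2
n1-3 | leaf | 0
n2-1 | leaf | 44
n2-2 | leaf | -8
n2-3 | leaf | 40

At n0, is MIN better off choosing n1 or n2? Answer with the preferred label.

n1

n1 (MAX): max(38, 2, 0) = 38
n2 (MAX): max(44, -8, 40) = 44
MIN prefers the lower value; n1=38, n2=44. n1 is better since 38 < 44.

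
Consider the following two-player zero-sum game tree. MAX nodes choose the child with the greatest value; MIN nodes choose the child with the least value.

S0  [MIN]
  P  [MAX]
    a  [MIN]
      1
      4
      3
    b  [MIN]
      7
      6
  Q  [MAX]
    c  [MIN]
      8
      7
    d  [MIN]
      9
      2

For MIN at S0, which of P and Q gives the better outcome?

P

a (MIN): min(1, 4, 3) = 1
b (MIN): min(7, 6) = 6
P (MAX): max(1, 6) = 6
c (MIN): min(8, 7) = 7
d (MIN): min(9, 2) = 2
Q (MAX): max(7, 2) = 7
MIN prefers the lower value; P=6, Q=7. P is better since 6 < 7.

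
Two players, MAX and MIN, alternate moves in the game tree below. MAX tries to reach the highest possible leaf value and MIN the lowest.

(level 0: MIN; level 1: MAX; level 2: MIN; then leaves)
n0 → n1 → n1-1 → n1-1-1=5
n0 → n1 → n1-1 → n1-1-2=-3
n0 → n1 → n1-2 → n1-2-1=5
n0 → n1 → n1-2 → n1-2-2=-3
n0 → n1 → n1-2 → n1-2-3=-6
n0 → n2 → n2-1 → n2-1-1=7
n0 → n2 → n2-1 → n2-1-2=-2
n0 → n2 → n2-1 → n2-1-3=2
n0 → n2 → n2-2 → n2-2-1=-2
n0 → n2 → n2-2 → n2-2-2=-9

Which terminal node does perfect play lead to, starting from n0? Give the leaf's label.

n1-1-2

n1-1 (MIN): min(5, -3) = -3
n1-2 (MIN): min(5, -3, -6) = -6
n1 (MAX): max(-3, -6) = -3
n2-1 (MIN): min(7, -2, 2) = -2
n2-2 (MIN): min(-2, -9) = -9
n2 (MAX): max(-2, -9) = -2
n0 (MIN): min(-3, -2) = -3
At n0, MIN picks n1 (lowest: -3).
At n1, MAX picks n1-1 (highest: -3).
At n1-1, MIN picks n1-1-2 (lowest: -3).
Terminal value -3.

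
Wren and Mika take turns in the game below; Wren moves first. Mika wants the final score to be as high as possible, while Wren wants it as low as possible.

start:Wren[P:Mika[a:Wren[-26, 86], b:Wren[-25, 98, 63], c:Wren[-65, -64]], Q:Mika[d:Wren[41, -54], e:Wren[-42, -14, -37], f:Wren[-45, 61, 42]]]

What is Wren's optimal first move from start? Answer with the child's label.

Q

a (Wren): min(-26, 86) = -26
b (Wren): min(-25, 98, 63) = -25
c (Wren): min(-65, -64) = -65
P (Mika): max(-26, -25, -65) = -25
d (Wren): min(41, -54) = -54
e (Wren): min(-42, -14, -37) = -42
f (Wren): min(-45, 61, 42) = -45
Q (Mika): max(-54, -42, -45) = -42
start (Wren): min(-25, -42) = -42
Wren at start wants the lowest of {P=-25, Q=-42}, so chooses Q.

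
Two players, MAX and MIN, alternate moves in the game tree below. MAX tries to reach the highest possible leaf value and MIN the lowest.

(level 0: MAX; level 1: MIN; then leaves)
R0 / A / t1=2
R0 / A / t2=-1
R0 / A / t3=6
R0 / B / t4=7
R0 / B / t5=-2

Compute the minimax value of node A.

A (MIN): min(2, -1, 6) = -1

-1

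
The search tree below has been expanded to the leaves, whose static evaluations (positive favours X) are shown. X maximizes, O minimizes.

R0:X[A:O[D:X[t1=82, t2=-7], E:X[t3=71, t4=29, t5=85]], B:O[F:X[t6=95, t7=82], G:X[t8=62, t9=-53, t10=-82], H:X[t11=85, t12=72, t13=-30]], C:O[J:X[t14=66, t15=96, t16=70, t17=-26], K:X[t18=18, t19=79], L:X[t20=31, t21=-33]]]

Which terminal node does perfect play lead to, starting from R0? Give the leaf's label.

D (X): max(82, -7) = 82
E (X): max(71, 29, 85) = 85
A (O): min(82, 85) = 82
F (X): max(95, 82) = 95
G (X): max(62, -53, -82) = 62
H (X): max(85, 72, -30) = 85
B (O): min(95, 62, 85) = 62
J (X): max(66, 96, 70, -26) = 96
K (X): max(18, 79) = 79
L (X): max(31, -33) = 31
C (O): min(96, 79, 31) = 31
R0 (X): max(82, 62, 31) = 82
At R0, X picks A (highest: 82).
At A, O picks D (lowest: 82).
At D, X picks t1 (highest: 82).
Terminal value 82.

t1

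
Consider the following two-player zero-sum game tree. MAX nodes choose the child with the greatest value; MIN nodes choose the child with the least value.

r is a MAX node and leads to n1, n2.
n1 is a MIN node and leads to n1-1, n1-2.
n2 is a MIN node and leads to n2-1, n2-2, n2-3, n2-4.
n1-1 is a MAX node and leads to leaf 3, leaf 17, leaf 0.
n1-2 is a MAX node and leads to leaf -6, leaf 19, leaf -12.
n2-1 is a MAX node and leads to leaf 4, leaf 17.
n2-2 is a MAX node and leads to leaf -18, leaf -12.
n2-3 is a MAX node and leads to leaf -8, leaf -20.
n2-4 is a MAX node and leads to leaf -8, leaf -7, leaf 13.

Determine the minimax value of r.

17

n1-1 (MAX): max(3, 17, 0) = 17
n1-2 (MAX): max(-6, 19, -12) = 19
n1 (MIN): min(17, 19) = 17
n2-1 (MAX): max(4, 17) = 17
n2-2 (MAX): max(-18, -12) = -12
n2-3 (MAX): max(-8, -20) = -8
n2-4 (MAX): max(-8, -7, 13) = 13
n2 (MIN): min(17, -12, -8, 13) = -12
r (MAX): max(17, -12) = 17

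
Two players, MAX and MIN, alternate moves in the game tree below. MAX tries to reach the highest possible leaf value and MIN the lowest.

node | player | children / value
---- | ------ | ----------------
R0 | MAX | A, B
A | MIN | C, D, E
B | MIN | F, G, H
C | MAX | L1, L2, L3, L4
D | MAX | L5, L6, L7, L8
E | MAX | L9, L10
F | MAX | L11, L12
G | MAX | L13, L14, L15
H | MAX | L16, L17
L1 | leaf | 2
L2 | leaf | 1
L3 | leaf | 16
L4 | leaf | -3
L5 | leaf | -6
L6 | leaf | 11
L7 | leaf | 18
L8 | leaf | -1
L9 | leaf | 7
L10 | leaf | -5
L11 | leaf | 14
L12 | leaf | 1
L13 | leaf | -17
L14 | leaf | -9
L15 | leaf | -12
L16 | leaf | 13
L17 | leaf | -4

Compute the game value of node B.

-9

F (MAX): max(14, 1) = 14
G (MAX): max(-17, -9, -12) = -9
H (MAX): max(13, -4) = 13
B (MIN): min(14, -9, 13) = -9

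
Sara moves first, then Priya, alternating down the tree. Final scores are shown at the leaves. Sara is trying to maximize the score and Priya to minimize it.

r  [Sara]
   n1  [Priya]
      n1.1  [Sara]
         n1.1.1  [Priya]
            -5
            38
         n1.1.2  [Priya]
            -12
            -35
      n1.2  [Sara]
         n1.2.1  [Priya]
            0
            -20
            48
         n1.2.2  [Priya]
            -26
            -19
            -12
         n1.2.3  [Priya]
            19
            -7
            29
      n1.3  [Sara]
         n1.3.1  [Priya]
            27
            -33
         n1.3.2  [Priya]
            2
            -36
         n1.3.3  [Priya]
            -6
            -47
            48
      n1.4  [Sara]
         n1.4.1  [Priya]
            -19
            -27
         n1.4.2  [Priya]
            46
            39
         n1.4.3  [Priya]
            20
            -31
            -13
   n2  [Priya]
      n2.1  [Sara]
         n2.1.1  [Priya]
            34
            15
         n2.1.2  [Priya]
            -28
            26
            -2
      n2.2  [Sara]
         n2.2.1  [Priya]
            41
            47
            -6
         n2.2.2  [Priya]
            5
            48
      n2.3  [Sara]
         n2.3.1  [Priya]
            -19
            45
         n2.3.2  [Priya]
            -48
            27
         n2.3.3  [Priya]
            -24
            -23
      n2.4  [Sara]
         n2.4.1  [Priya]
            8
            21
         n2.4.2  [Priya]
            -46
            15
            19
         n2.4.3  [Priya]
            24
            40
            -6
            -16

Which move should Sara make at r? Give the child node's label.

n1.1.1 (Priya): min(-5, 38) = -5
n1.1.2 (Priya): min(-12, -35) = -35
n1.1 (Sara): max(-5, -35) = -5
n1.2.1 (Priya): min(0, -20, 48) = -20
n1.2.2 (Priya): min(-26, -19, -12) = -26
n1.2.3 (Priya): min(19, -7, 29) = -7
n1.2 (Sara): max(-20, -26, -7) = -7
n1.3.1 (Priya): min(27, -33) = -33
n1.3.2 (Priya): min(2, -36) = -36
n1.3.3 (Priya): min(-6, -47, 48) = -47
n1.3 (Sara): max(-33, -36, -47) = -33
n1.4.1 (Priya): min(-19, -27) = -27
n1.4.2 (Priya): min(46, 39) = 39
n1.4.3 (Priya): min(20, -31, -13) = -31
n1.4 (Sara): max(-27, 39, -31) = 39
n1 (Priya): min(-5, -7, -33, 39) = -33
n2.1.1 (Priya): min(34, 15) = 15
n2.1.2 (Priya): min(-28, 26, -2) = -28
n2.1 (Sara): max(15, -28) = 15
n2.2.1 (Priya): min(41, 47, -6) = -6
n2.2.2 (Priya): min(5, 48) = 5
n2.2 (Sara): max(-6, 5) = 5
n2.3.1 (Priya): min(-19, 45) = -19
n2.3.2 (Priya): min(-48, 27) = -48
n2.3.3 (Priya): min(-24, -23) = -24
n2.3 (Sara): max(-19, -48, -24) = -19
n2.4.1 (Priya): min(8, 21) = 8
n2.4.2 (Priya): min(-46, 15, 19) = -46
n2.4.3 (Priya): min(24, 40, -6, -16) = -16
n2.4 (Sara): max(8, -46, -16) = 8
n2 (Priya): min(15, 5, -19, 8) = -19
r (Sara): max(-33, -19) = -19
Sara at r wants the highest of {n1=-33, n2=-19}, so chooses n2.

n2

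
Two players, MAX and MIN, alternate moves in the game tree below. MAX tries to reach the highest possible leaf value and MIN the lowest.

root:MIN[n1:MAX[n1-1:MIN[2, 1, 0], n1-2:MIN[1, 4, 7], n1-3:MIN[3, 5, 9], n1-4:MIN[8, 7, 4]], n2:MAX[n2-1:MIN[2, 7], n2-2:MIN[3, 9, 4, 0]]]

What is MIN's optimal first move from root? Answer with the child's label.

n2

n1-1 (MIN): min(2, 1, 0) = 0
n1-2 (MIN): min(1, 4, 7) = 1
n1-3 (MIN): min(3, 5, 9) = 3
n1-4 (MIN): min(8, 7, 4) = 4
n1 (MAX): max(0, 1, 3, 4) = 4
n2-1 (MIN): min(2, 7) = 2
n2-2 (MIN): min(3, 9, 4, 0) = 0
n2 (MAX): max(2, 0) = 2
root (MIN): min(4, 2) = 2
MIN at root wants the lowest of {n1=4, n2=2}, so chooses n2.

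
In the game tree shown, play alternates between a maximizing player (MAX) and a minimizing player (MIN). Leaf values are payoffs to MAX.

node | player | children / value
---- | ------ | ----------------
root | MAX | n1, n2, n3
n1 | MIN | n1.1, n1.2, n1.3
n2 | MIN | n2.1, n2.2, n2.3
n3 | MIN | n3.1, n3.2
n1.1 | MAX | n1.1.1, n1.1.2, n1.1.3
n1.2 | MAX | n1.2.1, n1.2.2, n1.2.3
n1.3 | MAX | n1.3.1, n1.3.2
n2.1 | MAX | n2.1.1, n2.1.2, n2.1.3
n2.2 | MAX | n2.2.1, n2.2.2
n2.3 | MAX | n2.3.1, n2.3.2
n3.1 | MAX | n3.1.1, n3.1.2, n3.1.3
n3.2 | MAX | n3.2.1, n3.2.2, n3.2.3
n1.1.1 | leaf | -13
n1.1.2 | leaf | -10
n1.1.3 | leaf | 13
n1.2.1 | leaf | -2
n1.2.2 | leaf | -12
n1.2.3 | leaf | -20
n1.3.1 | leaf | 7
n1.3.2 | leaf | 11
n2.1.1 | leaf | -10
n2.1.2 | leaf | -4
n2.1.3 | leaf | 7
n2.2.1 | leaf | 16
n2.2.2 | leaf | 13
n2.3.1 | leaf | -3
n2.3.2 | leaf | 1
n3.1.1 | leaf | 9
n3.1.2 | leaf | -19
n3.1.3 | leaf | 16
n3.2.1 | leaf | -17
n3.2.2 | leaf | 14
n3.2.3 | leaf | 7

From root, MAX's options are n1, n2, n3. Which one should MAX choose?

n3

n1.1 (MAX): max(-13, -10, 13) = 13
n1.2 (MAX): max(-2, -12, -20) = -2
n1.3 (MAX): max(7, 11) = 11
n1 (MIN): min(13, -2, 11) = -2
n2.1 (MAX): max(-10, -4, 7) = 7
n2.2 (MAX): max(16, 13) = 16
n2.3 (MAX): max(-3, 1) = 1
n2 (MIN): min(7, 16, 1) = 1
n3.1 (MAX): max(9, -19, 16) = 16
n3.2 (MAX): max(-17, 14, 7) = 14
n3 (MIN): min(16, 14) = 14
root (MAX): max(-2, 1, 14) = 14
MAX at root wants the highest of {n1=-2, n2=1, n3=14}, so chooses n3.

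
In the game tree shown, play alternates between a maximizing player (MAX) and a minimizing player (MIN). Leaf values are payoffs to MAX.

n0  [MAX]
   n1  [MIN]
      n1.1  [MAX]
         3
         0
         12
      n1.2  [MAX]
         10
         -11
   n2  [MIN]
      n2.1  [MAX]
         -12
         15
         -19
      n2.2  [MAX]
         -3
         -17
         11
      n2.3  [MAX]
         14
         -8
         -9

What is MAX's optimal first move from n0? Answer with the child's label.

n1.1 (MAX): max(3, 0, 12) = 12
n1.2 (MAX): max(10, -11) = 10
n1 (MIN): min(12, 10) = 10
n2.1 (MAX): max(-12, 15, -19) = 15
n2.2 (MAX): max(-3, -17, 11) = 11
n2.3 (MAX): max(14, -8, -9) = 14
n2 (MIN): min(15, 11, 14) = 11
n0 (MAX): max(10, 11) = 11
MAX at n0 wants the highest of {n1=10, n2=11}, so chooses n2.

n2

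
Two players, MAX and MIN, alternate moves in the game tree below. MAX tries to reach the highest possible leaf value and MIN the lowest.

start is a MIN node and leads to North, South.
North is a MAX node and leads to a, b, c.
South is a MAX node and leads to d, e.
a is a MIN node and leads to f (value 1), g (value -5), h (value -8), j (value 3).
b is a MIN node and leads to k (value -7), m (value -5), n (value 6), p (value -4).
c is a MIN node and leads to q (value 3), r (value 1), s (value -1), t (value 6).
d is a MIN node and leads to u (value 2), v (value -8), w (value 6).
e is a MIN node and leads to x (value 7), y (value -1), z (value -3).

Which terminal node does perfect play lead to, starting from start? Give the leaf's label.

a (MIN): min(1, -5, -8, 3) = -8
b (MIN): min(-7, -5, 6, -4) = -7
c (MIN): min(3, 1, -1, 6) = -1
North (MAX): max(-8, -7, -1) = -1
d (MIN): min(2, -8, 6) = -8
e (MIN): min(7, -1, -3) = -3
South (MAX): max(-8, -3) = -3
start (MIN): min(-1, -3) = -3
At start, MIN picks South (lowest: -3).
At South, MAX picks e (highest: -3).
At e, MIN picks z (lowest: -3).
Terminal value -3.

z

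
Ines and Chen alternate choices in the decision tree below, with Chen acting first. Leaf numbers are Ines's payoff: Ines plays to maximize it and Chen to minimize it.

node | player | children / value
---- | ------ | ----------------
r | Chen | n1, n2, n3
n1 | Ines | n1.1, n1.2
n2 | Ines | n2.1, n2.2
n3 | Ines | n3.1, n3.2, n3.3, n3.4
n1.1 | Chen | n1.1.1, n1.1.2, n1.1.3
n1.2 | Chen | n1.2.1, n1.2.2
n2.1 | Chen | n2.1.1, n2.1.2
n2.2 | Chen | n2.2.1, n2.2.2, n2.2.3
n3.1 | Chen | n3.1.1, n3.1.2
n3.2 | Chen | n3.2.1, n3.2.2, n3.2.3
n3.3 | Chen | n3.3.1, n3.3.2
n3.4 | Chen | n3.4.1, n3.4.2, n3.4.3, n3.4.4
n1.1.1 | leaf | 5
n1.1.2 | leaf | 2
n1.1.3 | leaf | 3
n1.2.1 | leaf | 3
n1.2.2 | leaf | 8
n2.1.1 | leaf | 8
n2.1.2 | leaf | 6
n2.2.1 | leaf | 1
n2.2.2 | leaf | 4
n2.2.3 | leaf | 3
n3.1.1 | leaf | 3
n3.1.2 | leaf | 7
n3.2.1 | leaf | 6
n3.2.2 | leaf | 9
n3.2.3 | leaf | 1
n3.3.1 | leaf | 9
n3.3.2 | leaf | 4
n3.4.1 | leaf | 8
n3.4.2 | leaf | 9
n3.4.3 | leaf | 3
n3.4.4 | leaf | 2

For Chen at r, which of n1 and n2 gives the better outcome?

n1.1 (Chen): min(5, 2, 3) = 2
n1.2 (Chen): min(3, 8) = 3
n1 (Ines): max(2, 3) = 3
n2.1 (Chen): min(8, 6) = 6
n2.2 (Chen): min(1, 4, 3) = 1
n2 (Ines): max(6, 1) = 6
Chen prefers the lower value; n1=3, n2=6. n1 is better since 3 < 6.

n1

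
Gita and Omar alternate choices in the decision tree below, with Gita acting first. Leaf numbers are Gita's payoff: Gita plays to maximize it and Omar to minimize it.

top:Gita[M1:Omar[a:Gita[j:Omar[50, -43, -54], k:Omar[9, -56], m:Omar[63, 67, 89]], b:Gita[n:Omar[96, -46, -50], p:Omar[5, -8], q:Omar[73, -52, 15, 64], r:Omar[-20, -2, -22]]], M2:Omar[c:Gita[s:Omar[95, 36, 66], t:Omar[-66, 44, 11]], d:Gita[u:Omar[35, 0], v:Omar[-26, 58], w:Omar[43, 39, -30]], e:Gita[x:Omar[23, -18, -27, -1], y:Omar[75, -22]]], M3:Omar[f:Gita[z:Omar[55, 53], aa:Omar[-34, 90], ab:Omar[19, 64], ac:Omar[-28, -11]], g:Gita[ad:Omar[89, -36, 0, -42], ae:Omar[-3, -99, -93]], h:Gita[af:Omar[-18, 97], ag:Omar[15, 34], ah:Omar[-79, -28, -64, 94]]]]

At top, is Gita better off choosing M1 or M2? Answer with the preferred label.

j (Omar): min(50, -43, -54) = -54
k (Omar): min(9, -56) = -56
m (Omar): min(63, 67, 89) = 63
a (Gita): max(-54, -56, 63) = 63
n (Omar): min(96, -46, -50) = -50
p (Omar): min(5, -8) = -8
q (Omar): min(73, -52, 15, 64) = -52
r (Omar): min(-20, -2, -22) = -22
b (Gita): max(-50, -8, -52, -22) = -8
M1 (Omar): min(63, -8) = -8
s (Omar): min(95, 36, 66) = 36
t (Omar): min(-66, 44, 11) = -66
c (Gita): max(36, -66) = 36
u (Omar): min(35, 0) = 0
v (Omar): min(-26, 58) = -26
w (Omar): min(43, 39, -30) = -30
d (Gita): max(0, -26, -30) = 0
x (Omar): min(23, -18, -27, -1) = -27
y (Omar): min(75, -22) = -22
e (Gita): max(-27, -22) = -22
M2 (Omar): min(36, 0, -22) = -22
Gita prefers the higher value; M1=-8, M2=-22. M1 is better since -8 > -22.

M1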